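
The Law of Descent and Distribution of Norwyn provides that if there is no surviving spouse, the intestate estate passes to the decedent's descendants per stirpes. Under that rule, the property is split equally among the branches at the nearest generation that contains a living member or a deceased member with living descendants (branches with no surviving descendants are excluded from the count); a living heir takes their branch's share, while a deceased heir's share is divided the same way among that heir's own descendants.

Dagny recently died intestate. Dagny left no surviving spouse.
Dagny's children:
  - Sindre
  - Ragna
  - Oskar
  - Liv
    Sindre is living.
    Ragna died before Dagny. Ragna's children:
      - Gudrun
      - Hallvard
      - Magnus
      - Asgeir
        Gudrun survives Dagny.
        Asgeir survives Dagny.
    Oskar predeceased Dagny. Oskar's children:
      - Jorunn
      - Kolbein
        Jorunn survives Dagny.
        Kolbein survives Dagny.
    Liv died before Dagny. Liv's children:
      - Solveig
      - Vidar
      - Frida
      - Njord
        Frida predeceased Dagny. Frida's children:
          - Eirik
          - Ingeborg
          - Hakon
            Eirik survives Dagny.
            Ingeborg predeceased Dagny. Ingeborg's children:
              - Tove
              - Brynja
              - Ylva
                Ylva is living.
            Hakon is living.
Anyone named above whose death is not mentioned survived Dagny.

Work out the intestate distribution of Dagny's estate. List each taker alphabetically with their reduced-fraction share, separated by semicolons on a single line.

Asgeir 1/16; Brynja 1/144; Eirik 1/48; Gudrun 1/16; Hakon 1/48; Hallvard 1/16; Jorunn 1/8; Kolbein 1/8; Magnus 1/16; Njord 1/16; Sindre 1/4; Solveig 1/16; Tove 1/144; Vidar 1/16; Ylva 1/144

There is no surviving spouse, so the entire estate passes to Dagny's descendants per stirpes.
The estate is divided into 4 equal shares of 1/4 among Sindre, Ragna, Oskar, Liv.
Sindre is living and takes 1/4.
Ragna predeceased; the 1/4 allotted to Ragna's branch passes to Ragna's issue by representation.
The 1/4 is divided into 4 equal shares of 1/16 among Gudrun, Hallvard, Magnus, Asgeir.
Gudrun is living and takes 1/16.
Hallvard is living and takes 1/16.
Magnus is living and takes 1/16.
Asgeir is living and takes 1/16.
Oskar predeceased; the 1/4 allotted to Oskar's branch passes to Oskar's issue by representation.
The 1/4 is divided into 2 equal shares of 1/8 among Jorunn, Kolbein.
Jorunn is living and takes 1/8.
Kolbein is living and takes 1/8.
Liv predeceased; the 1/4 allotted to Liv's branch passes to Liv's issue by representation.
The 1/4 is divided into 4 equal shares of 1/16 among Solveig, Vidar, Frida, Njord.
Solveig is living and takes 1/16.
Vidar is living and takes 1/16.
Frida predeceased; the 1/16 allotted to Frida's branch passes to Frida's issue by representation.
The 1/16 is divided into 3 equal shares of 1/48 among Eirik, Ingeborg, Hakon.
Eirik is living and takes 1/48.
Ingeborg predeceased; the 1/48 allotted to Ingeborg's branch passes to Ingeborg's issue by representation.
The 1/48 is divided into 3 equal shares of 1/144 among Tove, Brynja, Ylva.
Tove is living and takes 1/144.
Brynja is living and takes 1/144.
Ylva is living and takes 1/144.
Hakon is living and takes 1/48.
Njord is living and takes 1/16.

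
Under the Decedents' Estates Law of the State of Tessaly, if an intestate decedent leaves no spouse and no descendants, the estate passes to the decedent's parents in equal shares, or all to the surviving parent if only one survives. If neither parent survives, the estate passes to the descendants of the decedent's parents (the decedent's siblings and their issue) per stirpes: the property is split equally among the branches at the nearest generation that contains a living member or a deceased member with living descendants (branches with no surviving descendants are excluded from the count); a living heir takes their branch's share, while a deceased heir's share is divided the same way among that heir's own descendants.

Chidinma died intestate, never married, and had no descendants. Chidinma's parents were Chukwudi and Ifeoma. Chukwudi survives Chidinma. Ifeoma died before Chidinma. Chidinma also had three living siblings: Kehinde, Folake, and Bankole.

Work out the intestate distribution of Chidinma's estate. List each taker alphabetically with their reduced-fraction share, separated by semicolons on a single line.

Only one parent, Chukwudi, survives, so Chukwudi takes the entire estate. The siblings take nothing because a surviving parent has priority.

Chukwudi 1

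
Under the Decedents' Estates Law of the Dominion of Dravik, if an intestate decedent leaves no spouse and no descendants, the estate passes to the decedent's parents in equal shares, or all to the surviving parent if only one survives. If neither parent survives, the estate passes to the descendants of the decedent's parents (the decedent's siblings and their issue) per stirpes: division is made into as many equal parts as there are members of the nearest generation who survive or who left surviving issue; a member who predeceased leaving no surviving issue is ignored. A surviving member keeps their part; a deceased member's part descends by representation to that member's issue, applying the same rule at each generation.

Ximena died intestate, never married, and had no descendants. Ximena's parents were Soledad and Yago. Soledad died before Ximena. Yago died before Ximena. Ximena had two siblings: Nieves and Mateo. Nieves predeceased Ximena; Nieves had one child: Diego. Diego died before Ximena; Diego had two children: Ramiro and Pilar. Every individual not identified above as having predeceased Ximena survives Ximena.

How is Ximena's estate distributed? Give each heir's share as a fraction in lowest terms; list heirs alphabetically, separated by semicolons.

Mateo 1/2; Pilar 1/4; Ramiro 1/4

Neither parent survives and there are no descendants, so the estate passes to Ximena's siblings and their issue per stirpes.
The estate is divided into 2 equal shares of 1/2 among Nieves, Mateo.
Nieves predeceased; the 1/2 allotted to Nieves's branch passes to Nieves's issue by representation.
Diego's line is the sole branch at this level, so the full 1/2 passes to Diego's issue by representation.
The 1/2 is divided into 2 equal shares of 1/4 among Ramiro, Pilar.
Ramiro is living and takes 1/4.
Pilar is living and takes 1/4.
Mateo is living and takes 1/2.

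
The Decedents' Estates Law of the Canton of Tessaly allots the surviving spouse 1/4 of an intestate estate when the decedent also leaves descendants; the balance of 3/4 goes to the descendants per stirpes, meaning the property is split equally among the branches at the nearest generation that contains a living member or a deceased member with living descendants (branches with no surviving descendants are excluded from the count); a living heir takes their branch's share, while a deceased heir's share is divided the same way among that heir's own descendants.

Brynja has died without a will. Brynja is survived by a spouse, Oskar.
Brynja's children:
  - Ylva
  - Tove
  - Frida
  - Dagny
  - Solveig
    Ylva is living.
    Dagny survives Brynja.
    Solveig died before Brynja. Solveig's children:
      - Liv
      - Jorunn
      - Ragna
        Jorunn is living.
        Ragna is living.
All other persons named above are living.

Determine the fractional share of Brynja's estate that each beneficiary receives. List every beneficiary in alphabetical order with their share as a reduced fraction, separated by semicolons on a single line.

Oskar, as surviving spouse, takes 1/4.
The remaining 3/4 passes to Brynja's descendants per stirpes.
The 3/4 is divided into 5 equal shares of 3/20 among Ylva, Tove, Frida, Dagny, Solveig.
Ylva is living and takes 3/20.
Tove is living and takes 3/20.
Frida is living and takes 3/20.
Dagny is living and takes 3/20.
Solveig predeceased; the 3/20 allotted to Solveig's branch passes to Solveig's issue by representation.
The 3/20 is divided into 3 equal shares of 1/20 among Liv, Jorunn, Ragna.
Liv is living and takes 1/20.
Jorunn is living and takes 1/20.
Ragna is living and takes 1/20.

Dagny 3/20; Frida 3/20; Jorunn 1/20; Liv 1/20; Oskar 1/4; Ragna 1/20; Tove 3/20; Ylva 3/20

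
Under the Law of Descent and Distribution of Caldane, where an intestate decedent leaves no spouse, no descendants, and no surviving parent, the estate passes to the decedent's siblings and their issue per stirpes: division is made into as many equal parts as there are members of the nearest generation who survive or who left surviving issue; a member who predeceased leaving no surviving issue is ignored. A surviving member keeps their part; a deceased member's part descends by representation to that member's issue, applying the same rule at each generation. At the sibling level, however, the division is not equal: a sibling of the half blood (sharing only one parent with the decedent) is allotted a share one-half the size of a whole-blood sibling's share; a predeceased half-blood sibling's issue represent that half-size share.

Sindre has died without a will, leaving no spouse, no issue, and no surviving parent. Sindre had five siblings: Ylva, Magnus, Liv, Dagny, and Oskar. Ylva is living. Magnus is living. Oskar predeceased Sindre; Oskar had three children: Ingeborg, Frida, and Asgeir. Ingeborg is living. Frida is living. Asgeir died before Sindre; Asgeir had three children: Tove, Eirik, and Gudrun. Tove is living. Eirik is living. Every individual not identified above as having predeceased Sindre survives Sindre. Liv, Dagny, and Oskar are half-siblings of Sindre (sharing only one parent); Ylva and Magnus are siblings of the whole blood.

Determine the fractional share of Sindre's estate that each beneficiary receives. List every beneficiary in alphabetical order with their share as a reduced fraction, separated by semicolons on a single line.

No spouse, descendants, or parent survives, so the estate passes to Sindre's siblings per stirpes.
Half-blood siblings count for one-half the weight of whole-blood siblings at the initial division.
Dividing 1 in proportion to weights (total weight 7/2): Ylva (weight 1) → 2/7; Magnus (weight 1) → 2/7; Liv (weight 1/2) → 1/7; Dagny (weight 1/2) → 1/7; Oskar (weight 1/2) → 1/7.
Ylva is living and takes 2/7.
Magnus is living and takes 2/7.
Liv is living and takes 1/7.
Dagny is living and takes 1/7.
Oskar predeceased; the 1/7 allotted to Oskar's branch passes to Oskar's issue by representation.
The 1/7 is divided into 3 equal shares of 1/21 among Ingeborg, Frida, Asgeir.
Ingeborg is living and takes 1/21.
Frida is living and takes 1/21.
Asgeir predeceased; the 1/21 allotted to Asgeir's branch passes to Asgeir's issue by representation.
The 1/21 is divided into 3 equal shares of 1/63 among Tove, Eirik, Gudrun.
Tove is living and takes 1/63.
Eirik is living and takes 1/63.
Gudrun is living and takes 1/63.

Dagny 1/7; Eirik 1/63; Frida 1/21; Gudrun 1/63; Ingeborg 1/21; Liv 1/7; Magnus 2/7; Tove 1/63; Ylva 2/7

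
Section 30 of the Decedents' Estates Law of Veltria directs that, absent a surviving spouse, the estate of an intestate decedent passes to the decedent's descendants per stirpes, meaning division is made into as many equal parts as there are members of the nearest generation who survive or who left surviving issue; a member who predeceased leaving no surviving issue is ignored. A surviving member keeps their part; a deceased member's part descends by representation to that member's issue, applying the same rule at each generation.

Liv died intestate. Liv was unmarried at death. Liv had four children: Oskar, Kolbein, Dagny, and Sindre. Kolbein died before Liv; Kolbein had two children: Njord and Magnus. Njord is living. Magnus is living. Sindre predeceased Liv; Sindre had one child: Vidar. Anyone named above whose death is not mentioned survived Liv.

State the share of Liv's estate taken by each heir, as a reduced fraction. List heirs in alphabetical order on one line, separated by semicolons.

There is no surviving spouse, so the entire estate passes to Liv's descendants per stirpes.
The estate is divided into 4 equal shares of 1/4 among Oskar, Kolbein, Dagny, Sindre.
Oskar is living and takes 1/4.
Kolbein predeceased; the 1/4 allotted to Kolbein's branch passes to Kolbein's issue by representation.
The 1/4 is divided into 2 equal shares of 1/8 among Njord, Magnus.
Njord is living and takes 1/8.
Magnus is living and takes 1/8.
Dagny is living and takes 1/4.
Sindre predeceased; the 1/4 allotted to Sindre's branch passes to Sindre's issue by representation.
Vidar is the sole taker at this level and receives the full 1/4.

Dagny 1/4; Magnus 1/8; Njord 1/8; Oskar 1/4; Vidar 1/4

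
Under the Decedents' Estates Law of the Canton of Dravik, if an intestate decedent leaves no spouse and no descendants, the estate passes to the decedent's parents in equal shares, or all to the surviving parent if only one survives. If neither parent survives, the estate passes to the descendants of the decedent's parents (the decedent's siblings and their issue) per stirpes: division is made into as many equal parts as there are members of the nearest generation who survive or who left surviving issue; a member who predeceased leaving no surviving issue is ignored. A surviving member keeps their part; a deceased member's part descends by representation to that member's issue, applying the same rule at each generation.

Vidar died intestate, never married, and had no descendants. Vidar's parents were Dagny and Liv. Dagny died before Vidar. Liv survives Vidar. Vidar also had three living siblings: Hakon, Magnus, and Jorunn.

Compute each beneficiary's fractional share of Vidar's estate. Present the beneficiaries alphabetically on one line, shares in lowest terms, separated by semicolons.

Only one parent, Liv, survives, so Liv takes the entire estate. The siblings take nothing because a surviving parent has priority.

Liv 1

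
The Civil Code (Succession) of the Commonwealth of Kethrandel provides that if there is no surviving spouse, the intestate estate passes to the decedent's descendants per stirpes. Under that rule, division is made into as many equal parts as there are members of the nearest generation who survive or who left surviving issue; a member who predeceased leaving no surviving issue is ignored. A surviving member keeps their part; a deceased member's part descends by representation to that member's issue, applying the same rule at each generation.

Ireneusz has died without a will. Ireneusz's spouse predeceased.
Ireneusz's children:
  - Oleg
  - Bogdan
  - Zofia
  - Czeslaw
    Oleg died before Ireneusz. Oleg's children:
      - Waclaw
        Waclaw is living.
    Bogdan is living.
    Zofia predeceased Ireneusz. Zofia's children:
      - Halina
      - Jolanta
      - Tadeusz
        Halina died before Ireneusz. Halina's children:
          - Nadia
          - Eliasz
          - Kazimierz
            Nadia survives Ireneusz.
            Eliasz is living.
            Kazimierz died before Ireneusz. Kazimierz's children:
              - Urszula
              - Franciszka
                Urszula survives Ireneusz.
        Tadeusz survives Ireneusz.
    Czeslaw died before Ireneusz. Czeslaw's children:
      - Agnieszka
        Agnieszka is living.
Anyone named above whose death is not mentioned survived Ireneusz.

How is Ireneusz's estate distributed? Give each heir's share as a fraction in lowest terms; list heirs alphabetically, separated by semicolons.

There is no surviving spouse, so the entire estate passes to Ireneusz's descendants per stirpes.
The estate is divided into 4 equal shares of 1/4 among Oleg, Bogdan, Zofia, Czeslaw.
Oleg predeceased; the 1/4 allotted to Oleg's branch passes to Oleg's issue by representation.
Waclaw is the sole taker at this level and receives the full 1/4.
Bogdan is living and takes 1/4.
Zofia predeceased; the 1/4 allotted to Zofia's branch passes to Zofia's issue by representation.
The 1/4 is divided into 3 equal shares of 1/12 among Halina, Jolanta, Tadeusz.
Halina predeceased; the 1/12 allotted to Halina's branch passes to Halina's issue by representation.
The 1/12 is divided into 3 equal shares of 1/36 among Nadia, Eliasz, Kazimierz.
Nadia is living and takes 1/36.
Eliasz is living and takes 1/36.
Kazimierz predeceased; the 1/36 allotted to Kazimierz's branch passes to Kazimierz's issue by representation.
The 1/36 is divided into 2 equal shares of 1/72 among Urszula, Franciszka.
Urszula is living and takes 1/72.
Franciszka is living and takes 1/72.
Jolanta is living and takes 1/12.
Tadeusz is living and takes 1/12.
Czeslaw predeceased; the 1/4 allotted to Czeslaw's branch passes to Czeslaw's issue by representation.
Agnieszka is the sole taker at this level and receives the full 1/4.

Agnieszka 1/4; Bogdan 1/4; Eliasz 1/36; Franciszka 1/72; Jolanta 1/12; Nadia 1/36; Tadeusz 1/12; Urszula 1/72; Waclaw 1/4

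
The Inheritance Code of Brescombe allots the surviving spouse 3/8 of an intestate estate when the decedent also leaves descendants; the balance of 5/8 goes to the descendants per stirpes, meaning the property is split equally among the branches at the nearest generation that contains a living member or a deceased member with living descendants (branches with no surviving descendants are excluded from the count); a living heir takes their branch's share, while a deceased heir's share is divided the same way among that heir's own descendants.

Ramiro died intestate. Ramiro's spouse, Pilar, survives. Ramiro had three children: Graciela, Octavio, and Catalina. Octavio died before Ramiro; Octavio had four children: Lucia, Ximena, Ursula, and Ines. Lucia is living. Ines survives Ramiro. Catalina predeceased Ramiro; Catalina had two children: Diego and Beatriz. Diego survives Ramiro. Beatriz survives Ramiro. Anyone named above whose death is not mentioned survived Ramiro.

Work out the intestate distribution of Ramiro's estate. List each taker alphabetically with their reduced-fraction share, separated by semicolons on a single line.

Pilar, as surviving spouse, takes 3/8.
The remaining 5/8 passes to Ramiro's descendants per stirpes.
The 5/8 is divided into 3 equal shares of 5/24 among Graciela, Octavio, Catalina.
Graciela is living and takes 5/24.
Octavio predeceased; the 5/24 allotted to Octavio's branch passes to Octavio's issue by representation.
The 5/24 is divided into 4 equal shares of 5/96 among Lucia, Ximena, Ursula, Ines.
Lucia is living and takes 5/96.
Ximena is living and takes 5/96.
Ursula is living and takes 5/96.
Ines is living and takes 5/96.
Catalina predeceased; the 5/24 allotted to Catalina's branch passes to Catalina's issue by representation.
The 5/24 is divided into 2 equal shares of 5/48 among Diego, Beatriz.
Diego is living and takes 5/48.
Beatriz is living and takes 5/48.

Beatriz 5/48; Diego 5/48; Graciela 5/24; Ines 5/96; Lucia 5/96; Pilar 3/8; Ursula 5/96; Ximena 5/96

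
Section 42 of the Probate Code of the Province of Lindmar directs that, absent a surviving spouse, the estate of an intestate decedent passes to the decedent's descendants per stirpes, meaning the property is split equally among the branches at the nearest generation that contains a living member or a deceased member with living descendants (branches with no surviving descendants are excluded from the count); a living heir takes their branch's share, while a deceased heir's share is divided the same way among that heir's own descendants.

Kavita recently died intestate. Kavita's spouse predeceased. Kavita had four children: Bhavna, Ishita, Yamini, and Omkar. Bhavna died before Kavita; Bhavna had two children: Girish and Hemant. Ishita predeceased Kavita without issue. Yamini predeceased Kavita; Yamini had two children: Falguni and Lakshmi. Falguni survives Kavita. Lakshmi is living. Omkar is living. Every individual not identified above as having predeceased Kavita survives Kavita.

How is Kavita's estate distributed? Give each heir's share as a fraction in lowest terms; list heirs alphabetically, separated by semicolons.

Falguni 1/6; Girish 1/6; Hemant 1/6; Lakshmi 1/6; Omkar 1/3

There is no surviving spouse, so the entire estate passes to Kavita's descendants per stirpes.
Ishita left no surviving issue, so that branch lapses and is disregarded.
The estate is divided into 3 equal shares of 1/3 among Bhavna, Yamini, Omkar.
Bhavna predeceased; the 1/3 allotted to Bhavna's branch passes to Bhavna's issue by representation.
The 1/3 is divided into 2 equal shares of 1/6 among Girish, Hemant.
Girish is living and takes 1/6.
Hemant is living and takes 1/6.
Yamini predeceased; the 1/3 allotted to Yamini's branch passes to Yamini's issue by representation.
The 1/3 is divided into 2 equal shares of 1/6 among Falguni, Lakshmi.
Falguni is living and takes 1/6.
Lakshmi is living and takes 1/6.
Omkar is living and takes 1/3.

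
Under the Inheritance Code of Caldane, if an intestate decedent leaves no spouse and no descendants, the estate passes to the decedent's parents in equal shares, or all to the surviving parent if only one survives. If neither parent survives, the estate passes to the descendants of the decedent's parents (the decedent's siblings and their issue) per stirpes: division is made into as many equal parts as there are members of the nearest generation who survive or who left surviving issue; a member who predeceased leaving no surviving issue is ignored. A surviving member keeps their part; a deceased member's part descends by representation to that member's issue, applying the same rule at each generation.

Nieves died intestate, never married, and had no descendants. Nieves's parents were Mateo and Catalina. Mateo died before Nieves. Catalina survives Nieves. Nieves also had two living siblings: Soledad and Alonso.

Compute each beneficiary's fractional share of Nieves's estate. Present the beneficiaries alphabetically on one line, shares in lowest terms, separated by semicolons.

Only one parent, Catalina, survives, so Catalina takes the entire estate. The siblings take nothing because a surviving parent has priority.

Catalina 1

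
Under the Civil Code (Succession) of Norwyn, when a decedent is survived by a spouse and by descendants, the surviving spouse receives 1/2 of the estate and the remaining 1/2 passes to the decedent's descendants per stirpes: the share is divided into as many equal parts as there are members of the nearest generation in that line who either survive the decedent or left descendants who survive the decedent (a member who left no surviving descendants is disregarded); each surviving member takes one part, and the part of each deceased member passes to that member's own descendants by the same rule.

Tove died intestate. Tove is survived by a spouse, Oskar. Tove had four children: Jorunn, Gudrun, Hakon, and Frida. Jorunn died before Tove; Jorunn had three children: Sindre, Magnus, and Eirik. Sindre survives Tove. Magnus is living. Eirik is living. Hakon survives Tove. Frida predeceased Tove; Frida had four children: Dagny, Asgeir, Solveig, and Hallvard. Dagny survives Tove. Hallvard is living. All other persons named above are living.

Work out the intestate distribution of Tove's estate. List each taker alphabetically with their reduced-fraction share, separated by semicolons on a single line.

Oskar, as surviving spouse, takes 1/2.
The remaining 1/2 passes to Tove's descendants per stirpes.
The 1/2 is divided into 4 equal shares of 1/8 among Jorunn, Gudrun, Hakon, Frida.
Jorunn predeceased; the 1/8 allotted to Jorunn's branch passes to Jorunn's issue by representation.
The 1/8 is divided into 3 equal shares of 1/24 among Sindre, Magnus, Eirik.
Sindre is living and takes 1/24.
Magnus is living and takes 1/24.
Eirik is living and takes 1/24.
Gudrun is living and takes 1/8.
Hakon is living and takes 1/8.
Frida predeceased; the 1/8 allotted to Frida's branch passes to Frida's issue by representation.
The 1/8 is divided into 4 equal shares of 1/32 among Dagny, Asgeir, Solveig, Hallvard.
Dagny is living and takes 1/32.
Asgeir is living and takes 1/32.
Solveig is living and takes 1/32.
Hallvard is living and takes 1/32.

Asgeir 1/32; Dagny 1/32; Eirik 1/24; Gudrun 1/8; Hakon 1/8; Hallvard 1/32; Magnus 1/24; Oskar 1/2; Sindre 1/24; Solveig 1/32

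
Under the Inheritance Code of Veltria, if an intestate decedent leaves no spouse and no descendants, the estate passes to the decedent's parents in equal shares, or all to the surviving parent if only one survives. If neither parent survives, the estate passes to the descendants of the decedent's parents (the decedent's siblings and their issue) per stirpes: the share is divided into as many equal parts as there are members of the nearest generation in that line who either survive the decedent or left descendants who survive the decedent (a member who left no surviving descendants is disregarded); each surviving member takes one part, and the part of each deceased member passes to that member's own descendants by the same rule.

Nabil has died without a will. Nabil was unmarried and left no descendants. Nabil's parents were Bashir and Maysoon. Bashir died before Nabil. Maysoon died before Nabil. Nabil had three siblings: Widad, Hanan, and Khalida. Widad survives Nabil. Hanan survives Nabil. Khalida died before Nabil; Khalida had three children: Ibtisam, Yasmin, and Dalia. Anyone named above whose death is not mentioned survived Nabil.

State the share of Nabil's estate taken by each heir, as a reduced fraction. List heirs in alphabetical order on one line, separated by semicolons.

Dalia 1/9; Hanan 1/3; Ibtisam 1/9; Widad 1/3; Yasmin 1/9

Neither parent survives and there are no descendants, so the estate passes to Nabil's siblings and their issue per stirpes.
The estate is divided into 3 equal shares of 1/3 among Widad, Hanan, Khalida.
Widad is living and takes 1/3.
Hanan is living and takes 1/3.
Khalida predeceased; the 1/3 allotted to Khalida's branch passes to Khalida's issue by representation.
The 1/3 is divided into 3 equal shares of 1/9 among Ibtisam, Yasmin, Dalia.
Ibtisam is living and takes 1/9.
Yasmin is living and takes 1/9.
Dalia is living and takes 1/9.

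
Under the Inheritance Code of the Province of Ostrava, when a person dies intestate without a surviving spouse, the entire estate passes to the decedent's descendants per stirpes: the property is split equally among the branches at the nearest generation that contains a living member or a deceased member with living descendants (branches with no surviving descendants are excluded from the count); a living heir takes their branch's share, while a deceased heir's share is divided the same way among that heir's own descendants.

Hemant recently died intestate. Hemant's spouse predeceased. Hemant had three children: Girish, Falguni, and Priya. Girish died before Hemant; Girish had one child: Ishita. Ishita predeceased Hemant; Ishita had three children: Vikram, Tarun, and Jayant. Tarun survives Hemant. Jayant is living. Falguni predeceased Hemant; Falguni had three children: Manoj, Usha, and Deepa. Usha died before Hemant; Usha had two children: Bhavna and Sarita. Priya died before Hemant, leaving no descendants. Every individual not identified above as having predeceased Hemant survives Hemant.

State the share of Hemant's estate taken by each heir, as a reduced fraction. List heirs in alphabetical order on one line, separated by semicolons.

There is no surviving spouse, so the entire estate passes to Hemant's descendants per stirpes.
Priya left no surviving issue, so that branch lapses and is disregarded.
The estate is divided into 2 equal shares of 1/2 among Girish, Falguni.
Girish predeceased; the 1/2 allotted to Girish's branch passes to Girish's issue by representation.
Ishita's line is the sole branch at this level, so the full 1/2 passes to Ishita's issue by representation.
The 1/2 is divided into 3 equal shares of 1/6 among Vikram, Tarun, Jayant.
Vikram is living and takes 1/6.
Tarun is living and takes 1/6.
Jayant is living and takes 1/6.
Falguni predeceased; the 1/2 allotted to Falguni's branch passes to Falguni's issue by representation.
The 1/2 is divided into 3 equal shares of 1/6 among Manoj, Usha, Deepa.
Manoj is living and takes 1/6.
Usha predeceased; the 1/6 allotted to Usha's branch passes to Usha's issue by representation.
The 1/6 is divided into 2 equal shares of 1/12 among Bhavna, Sarita.
Bhavna is living and takes 1/12.
Sarita is living and takes 1/12.
Deepa is living and takes 1/6.

Bhavna 1/12; Deepa 1/6; Jayant 1/6; Manoj 1/6; Sarita 1/12; Tarun 1/6; Vikram 1/6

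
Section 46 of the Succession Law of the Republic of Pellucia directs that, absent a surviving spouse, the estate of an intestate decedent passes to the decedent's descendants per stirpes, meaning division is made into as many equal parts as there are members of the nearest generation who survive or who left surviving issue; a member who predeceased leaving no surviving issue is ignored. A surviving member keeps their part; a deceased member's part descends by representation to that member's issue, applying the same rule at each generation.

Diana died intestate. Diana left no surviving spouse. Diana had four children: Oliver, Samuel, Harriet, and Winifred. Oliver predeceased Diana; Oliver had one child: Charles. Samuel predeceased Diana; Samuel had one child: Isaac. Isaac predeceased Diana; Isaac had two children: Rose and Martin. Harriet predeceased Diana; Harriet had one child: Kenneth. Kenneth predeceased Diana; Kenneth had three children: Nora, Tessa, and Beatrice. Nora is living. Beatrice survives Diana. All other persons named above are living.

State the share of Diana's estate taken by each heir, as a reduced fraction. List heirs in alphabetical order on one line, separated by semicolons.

Beatrice 1/12; Charles 1/4; Martin 1/8; Nora 1/12; Rose 1/8; Tessa 1/12; Winifred 1/4

There is no surviving spouse, so the entire estate passes to Diana's descendants per stirpes.
The estate is divided into 4 equal shares of 1/4 among Oliver, Samuel, Harriet, Winifred.
Oliver predeceased; the 1/4 allotted to Oliver's branch passes to Oliver's issue by representation.
Charles is the sole taker at this level and receives the full 1/4.
Samuel predeceased; the 1/4 allotted to Samuel's branch passes to Samuel's issue by representation.
Isaac's line is the sole branch at this level, so the full 1/4 passes to Isaac's issue by representation.
The 1/4 is divided into 2 equal shares of 1/8 among Rose, Martin.
Rose is living and takes 1/8.
Martin is living and takes 1/8.
Harriet predeceased; the 1/4 allotted to Harriet's branch passes to Harriet's issue by representation.
Kenneth's line is the sole branch at this level, so the full 1/4 passes to Kenneth's issue by representation.
The 1/4 is divided into 3 equal shares of 1/12 among Nora, Tessa, Beatrice.
Nora is living and takes 1/12.
Tessa is living and takes 1/12.
Beatrice is living and takes 1/12.
Winifred is living and takes 1/4.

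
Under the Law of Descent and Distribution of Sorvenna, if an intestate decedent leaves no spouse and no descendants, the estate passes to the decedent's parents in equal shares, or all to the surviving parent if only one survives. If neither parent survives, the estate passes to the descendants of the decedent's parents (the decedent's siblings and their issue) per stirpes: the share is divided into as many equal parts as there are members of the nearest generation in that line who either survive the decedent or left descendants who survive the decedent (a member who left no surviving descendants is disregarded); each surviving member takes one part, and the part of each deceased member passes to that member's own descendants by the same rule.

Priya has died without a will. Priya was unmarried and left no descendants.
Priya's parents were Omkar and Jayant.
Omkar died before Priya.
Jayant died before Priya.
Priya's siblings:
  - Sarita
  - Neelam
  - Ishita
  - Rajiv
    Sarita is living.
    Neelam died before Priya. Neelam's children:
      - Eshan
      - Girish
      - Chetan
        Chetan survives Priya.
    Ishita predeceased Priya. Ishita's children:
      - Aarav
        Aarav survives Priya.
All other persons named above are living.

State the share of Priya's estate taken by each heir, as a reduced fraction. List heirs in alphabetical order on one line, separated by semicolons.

Aarav 1/4; Chetan 1/12; Eshan 1/12; Girish 1/12; Rajiv 1/4; Sarita 1/4

Neither parent survives and there are no descendants, so the estate passes to Priya's siblings and their issue per stirpes.
The estate is divided into 4 equal shares of 1/4 among Sarita, Neelam, Ishita, Rajiv.
Sarita is living and takes 1/4.
Neelam predeceased; the 1/4 allotted to Neelam's branch passes to Neelam's issue by representation.
The 1/4 is divided into 3 equal shares of 1/12 among Eshan, Girish, Chetan.
Eshan is living and takes 1/12.
Girish is living and takes 1/12.
Chetan is living and takes 1/12.
Ishita predeceased; the 1/4 allotted to Ishita's branch passes to Ishita's issue by representation.
Aarav is the sole taker at this level and receives the full 1/4.
Rajiv is living and takes 1/4.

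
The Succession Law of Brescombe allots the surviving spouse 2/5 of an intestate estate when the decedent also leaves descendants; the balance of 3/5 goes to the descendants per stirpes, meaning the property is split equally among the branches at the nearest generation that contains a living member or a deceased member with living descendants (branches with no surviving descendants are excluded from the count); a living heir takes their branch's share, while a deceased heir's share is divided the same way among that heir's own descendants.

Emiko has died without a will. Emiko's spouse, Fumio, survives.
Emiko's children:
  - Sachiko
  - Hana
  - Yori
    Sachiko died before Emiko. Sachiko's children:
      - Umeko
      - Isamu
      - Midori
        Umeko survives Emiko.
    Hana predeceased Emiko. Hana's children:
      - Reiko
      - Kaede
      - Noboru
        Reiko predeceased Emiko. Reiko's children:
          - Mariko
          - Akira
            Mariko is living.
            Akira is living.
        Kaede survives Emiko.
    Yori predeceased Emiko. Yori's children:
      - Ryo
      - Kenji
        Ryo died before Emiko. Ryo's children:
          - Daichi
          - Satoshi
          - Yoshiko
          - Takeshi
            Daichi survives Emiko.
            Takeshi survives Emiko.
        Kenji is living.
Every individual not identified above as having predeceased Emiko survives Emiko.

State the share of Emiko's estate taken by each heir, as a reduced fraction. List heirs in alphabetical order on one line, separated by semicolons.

Akira 1/30; Daichi 1/40; Fumio 2/5; Isamu 1/15; Kaede 1/15; Kenji 1/10; Mariko 1/30; Midori 1/15; Noboru 1/15; Satoshi 1/40; Takeshi 1/40; Umeko 1/15; Yoshiko 1/40

Fumio, as surviving spouse, takes 2/5.
The remaining 3/5 passes to Emiko's descendants per stirpes.
The 3/5 is divided into 3 equal shares of 1/5 among Sachiko, Hana, Yori.
Sachiko predeceased; the 1/5 allotted to Sachiko's branch passes to Sachiko's issue by representation.
The 1/5 is divided into 3 equal shares of 1/15 among Umeko, Isamu, Midori.
Umeko is living and takes 1/15.
Isamu is living and takes 1/15.
Midori is living and takes 1/15.
Hana predeceased; the 1/5 allotted to Hana's branch passes to Hana's issue by representation.
The 1/5 is divided into 3 equal shares of 1/15 among Reiko, Kaede, Noboru.
Reiko predeceased; the 1/15 allotted to Reiko's branch passes to Reiko's issue by representation.
The 1/15 is divided into 2 equal shares of 1/30 among Mariko, Akira.
Mariko is living and takes 1/30.
Akira is living and takes 1/30.
Kaede is living and takes 1/15.
Noboru is living and takes 1/15.
Yori predeceased; the 1/5 allotted to Yori's branch passes to Yori's issue by representation.
The 1/5 is divided into 2 equal shares of 1/10 among Ryo, Kenji.
Ryo predeceased; the 1/10 allotted to Ryo's branch passes to Ryo's issue by representation.
The 1/10 is divided into 4 equal shares of 1/40 among Daichi, Satoshi, Yoshiko, Takeshi.
Daichi is living and takes 1/40.
Satoshi is living and takes 1/40.
Yoshiko is living and takes 1/40.
Takeshi is living and takes 1/40.
Kenji is living and takes 1/10.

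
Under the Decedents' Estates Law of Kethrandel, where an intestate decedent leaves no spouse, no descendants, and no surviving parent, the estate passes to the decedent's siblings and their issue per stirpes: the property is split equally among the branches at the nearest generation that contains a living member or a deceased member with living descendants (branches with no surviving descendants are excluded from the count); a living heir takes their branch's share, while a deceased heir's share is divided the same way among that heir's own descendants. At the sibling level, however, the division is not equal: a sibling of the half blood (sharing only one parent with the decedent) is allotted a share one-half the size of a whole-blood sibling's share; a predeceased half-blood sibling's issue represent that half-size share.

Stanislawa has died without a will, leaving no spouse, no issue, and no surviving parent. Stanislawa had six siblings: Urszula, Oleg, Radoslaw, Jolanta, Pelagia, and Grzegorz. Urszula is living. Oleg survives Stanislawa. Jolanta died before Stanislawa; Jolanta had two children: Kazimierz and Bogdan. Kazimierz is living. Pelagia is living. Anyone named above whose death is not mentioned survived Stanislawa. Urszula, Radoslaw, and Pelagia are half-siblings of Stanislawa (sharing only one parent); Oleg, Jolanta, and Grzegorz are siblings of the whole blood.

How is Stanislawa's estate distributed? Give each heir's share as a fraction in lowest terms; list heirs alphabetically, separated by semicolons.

Bogdan 1/9; Grzegorz 2/9; Kazimierz 1/9; Oleg 2/9; Pelagia 1/9; Radoslaw 1/9; Urszula 1/9

No spouse, descendants, or parent survives, so the estate passes to Stanislawa's siblings per stirpes.
Half-blood siblings count for one-half the weight of whole-blood siblings at the initial division.
Dividing 1 in proportion to weights (total weight 9/2): Urszula (weight 1/2) → 1/9; Oleg (weight 1) → 2/9; Radoslaw (weight 1/2) → 1/9; Jolanta (weight 1) → 2/9; Pelagia (weight 1/2) → 1/9; Grzegorz (weight 1) → 2/9.
Urszula is living and takes 1/9.
Oleg is living and takes 2/9.
Radoslaw is living and takes 1/9.
Jolanta predeceased; the 2/9 allotted to Jolanta's branch passes to Jolanta's issue by representation.
The 2/9 is divided into 2 equal shares of 1/9 among Kazimierz, Bogdan.
Kazimierz is living and takes 1/9.
Bogdan is living and takes 1/9.
Pelagia is living and takes 1/9.
Grzegorz is living and takes 2/9.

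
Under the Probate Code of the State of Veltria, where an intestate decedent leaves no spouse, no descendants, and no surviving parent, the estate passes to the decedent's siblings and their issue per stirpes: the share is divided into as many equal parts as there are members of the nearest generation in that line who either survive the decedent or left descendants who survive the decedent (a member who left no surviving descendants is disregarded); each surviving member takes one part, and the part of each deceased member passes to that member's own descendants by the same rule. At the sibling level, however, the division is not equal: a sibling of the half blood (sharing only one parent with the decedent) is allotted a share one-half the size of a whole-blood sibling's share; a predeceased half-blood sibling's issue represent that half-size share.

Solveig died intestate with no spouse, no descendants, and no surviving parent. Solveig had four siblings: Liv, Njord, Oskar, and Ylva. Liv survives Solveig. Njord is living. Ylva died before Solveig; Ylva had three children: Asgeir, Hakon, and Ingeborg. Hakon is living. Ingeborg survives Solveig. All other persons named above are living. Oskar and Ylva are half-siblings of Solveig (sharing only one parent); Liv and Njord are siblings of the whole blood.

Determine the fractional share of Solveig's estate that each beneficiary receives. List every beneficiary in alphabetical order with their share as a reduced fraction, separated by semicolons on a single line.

No spouse, descendants, or parent survives, so the estate passes to Solveig's siblings per stirpes.
Half-blood siblings count for one-half the weight of whole-blood siblings at the initial division.
Dividing 1 in proportion to weights (total weight 3): Liv (weight 1) → 1/3; Njord (weight 1) → 1/3; Oskar (weight 1/2) → 1/6; Ylva (weight 1/2) → 1/6.
Liv is living and takes 1/3.
Njord is living and takes 1/3.
Oskar is living and takes 1/6.
Ylva predeceased; the 1/6 allotted to Ylva's branch passes to Ylva's issue by representation.
The 1/6 is divided into 3 equal shares of 1/18 among Asgeir, Hakon, Ingeborg.
Asgeir is living and takes 1/18.
Hakon is living and takes 1/18.
Ingeborg is living and takes 1/18.

Asgeir 1/18; Hakon 1/18; Ingeborg 1/18; Liv 1/3; Njord 1/3; Oskar 1/6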